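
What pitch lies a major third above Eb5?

G5

The third takes the letter from E up to G.
Moving 4 semitones up from Eb5 (the size of a major third) reaches G5.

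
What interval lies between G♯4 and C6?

diminished eleventh

G to C spans four letter names (G-A-B-C), plus an octave, so the interval is some kind of eleventh.
G#4 to C6 spans 16 semitones — one semitone narrower than the perfect eleventh (17) — giving a diminished eleventh.
(Equivalently, a compound diminished fourth: a diminished fourth plus an octave.)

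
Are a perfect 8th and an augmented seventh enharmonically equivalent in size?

A perfect octave spans 12 semitones, and an augmented seventh also spans 12 semitones — they're enharmonic.

Yes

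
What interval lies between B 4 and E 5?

perfect 4th

B to E spans four letter names (B-C-D-E) — that makes it a fourth of some quality.
The perfect fourth spans 5 semitones, and B4 to E5 is exactly 5 semitones — so this is a perfect fourth.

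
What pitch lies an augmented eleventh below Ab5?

Ebb4

The eleventh's letter: A down four letter names plus an octave → E.
An augmented eleventh spans 18 semitones, so from Ab5 the target pitch is Ebb4.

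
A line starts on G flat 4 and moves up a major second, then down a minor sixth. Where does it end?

Gb4 up a major second → Ab4 (2 semitones).
Ab4 down a minor sixth → C4 (8 semitones).

C 4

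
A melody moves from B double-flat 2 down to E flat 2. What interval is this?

Descending from Bbb2 to Eb2 is the same interval as ascending Eb2 to Bbb2.
E to B spans five letter names (E-F-G-A-B): a fifth.
Eb2 to Bbb2 spans 6 semitones — one semitone narrower than the perfect fifth (7) — giving a diminished fifth.

diminished fifth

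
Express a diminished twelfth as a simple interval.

d5

Take out an octave (7 from the number): 12 − 7 = 5.
Quality carries through unchanged, so the simple form is a diminished fifth.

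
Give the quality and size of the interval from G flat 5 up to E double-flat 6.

minor sixth

G to E spans six letter names (G-A-B-C-D-E), so the interval is some kind of sixth.
A major sixth would be 9 semitones, but Gb5 to Ebb6 is 8 — one semitone narrower, making it a minor sixth.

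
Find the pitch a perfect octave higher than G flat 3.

For an octave the letter name doesn't change: still G, an octave up.
A perfect octave spans 12 semitones, so from Gb3 the target pitch is Gb4.

G flat 4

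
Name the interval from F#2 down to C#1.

P11

Descending from F#2 to C#1 is the same interval as ascending C#1 to F#2.
C to F spans four letter names (C-D-E-F), plus an octave — that makes it an eleventh of some quality.
Counting semitones, C#1→F#2 is 17, which is the perfect eleventh.
(Equivalently, a compound perfect fourth: a perfect fourth plus an octave.)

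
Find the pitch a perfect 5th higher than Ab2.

The fifth takes the letter from A up to E.
A perfect fifth spans 7 semitones, so from Ab2 the target pitch is Eb3.

Eb3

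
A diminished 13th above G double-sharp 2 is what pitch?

E 4

Counting six letter names plus an octave up from G lands on E.
A diminished thirteenth is 19 semitones; 19 semitones up from G##2 gives E4.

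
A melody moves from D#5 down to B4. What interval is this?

major 3rd

Descending from D#5 to B4 is the same interval as ascending B4 to D#5.
B to D spans three letter names (B-C-D), so the interval is some kind of third.
The major third spans 4 semitones, and B4 to D#5 is exactly 4 semitones — so this is a major third.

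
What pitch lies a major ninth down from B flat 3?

A flat 2

Two letters down from B (plus an octave) reaches A.
A major ninth is 14 semitones; 14 semitones down from Bb3 gives Ab2.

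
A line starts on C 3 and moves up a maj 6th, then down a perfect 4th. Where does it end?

E 3

A major sixth up from C3 is A3.
A3 down a perfect fourth → E3 (5 semitones).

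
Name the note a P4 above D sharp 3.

The fourth takes the letter from D up to G.
A perfect fourth spans 5 semitones, so from D#3 the target pitch is G#3.

G sharp 3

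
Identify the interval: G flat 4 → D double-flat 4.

augmented 4th

Descending from Gb4 to Dbb4 is the same interval as ascending Dbb4 to Gb4.
D to G spans four letter names (D-E-F-G), so the interval is some kind of fourth.
A perfect fourth would be 5 semitones; Dbb4 to Gb4 is 6, one semitone wider, so the interval is augmented.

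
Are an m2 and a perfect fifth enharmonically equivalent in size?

A minor second spans 1 semitone; a perfect fifth spans 7 semitones. They differ by 6.

No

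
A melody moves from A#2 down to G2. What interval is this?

augmented second

Descending from A#2 to G2 is the same interval as ascending G2 to A#2.
G to A spans two letter names (G-A): a second.
A major second would be 2 semitones; G2 to A#2 is 3, one semitone wider, so the interval is augmented.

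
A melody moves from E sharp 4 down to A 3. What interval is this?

augmented fifth

Descending from E#4 to A3 is the same interval as ascending A3 to E#4.
A to E spans five letter names (A-B-C-D-E) — that makes it a fifth of some quality.
A perfect fifth would be 7 semitones; A3 to E#4 is 8, one semitone wider, so the interval is augmented.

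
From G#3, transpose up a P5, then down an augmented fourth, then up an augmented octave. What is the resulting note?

A perfect fifth up from G#3 is D#4.
D#4 down an augmented fourth → A3 (6 semitones).
An augmented octave up from A3 is A#4.

A#4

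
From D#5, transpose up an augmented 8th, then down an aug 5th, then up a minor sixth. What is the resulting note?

An augmented octave up from D#5 is D##6.
D##6 down an augmented fifth → G#5 (8 semitones).
G#5 up a minor sixth → E6 (8 semitones).

E6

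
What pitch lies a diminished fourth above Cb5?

Fbb5

The fourth takes the letter from C up to F.
A diminished fourth spans 4 semitones, so from Cb5 the target pitch is Fbb5.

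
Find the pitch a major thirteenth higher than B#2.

Six letters up from B (plus an octave) reaches G.
A major thirteenth spans 21 semitones, so from B#2 the target pitch is G##4.

G##4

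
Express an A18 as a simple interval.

Take out 2 octaves (14 from the number): 18 − 14 = 4.
That makes an augmented eighteenth a compound augmented fourth — 2 octaves plus an augmented fourth.

A4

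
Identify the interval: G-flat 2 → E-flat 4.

G to E spans six letter names (G-A-B-C-D-E), plus an octave: a thirteenth.
Counting semitones, Gb2→Eb4 is 21, which is the major thirteenth.
(Equivalently, a compound major sixth: a major sixth plus an octave.)

major 13th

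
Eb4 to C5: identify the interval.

E to C spans six letter names (E-F-G-A-B-C) — that makes it a sixth of some quality.
Counting semitones, Eb4→C5 is 9, which is the major sixth.

major 6th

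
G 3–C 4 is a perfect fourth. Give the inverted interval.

perfect 5th

Interval numbers invert to sum to nine: 4 + 5 = 9, so a fourth inverts to a fifth.
And perfect stays perfect under inversion, so we get a perfect fifth.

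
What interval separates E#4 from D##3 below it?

Descending from E#4 to D##3 is the same interval as ascending D##3 to E#4.
D to E spans two letter names (D-E), plus an octave, so the interval is some kind of ninth.
D##3 to E#4 is 13 semitones, a half step short of the major ninth (14), so this is minor.
(Equivalently, a compound minor second: a minor second plus an octave.)

minor 9th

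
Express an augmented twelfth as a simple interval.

A5

Take out an octave (7 from the number): 12 − 7 = 5.
Quality carries through unchanged, so the simple form is an augmented fifth.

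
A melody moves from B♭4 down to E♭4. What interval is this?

Descending from Bb4 to Eb4 is the same interval as ascending Eb4 to Bb4.
E to B spans five letter names (E-F-G-A-B) — that makes it a fifth of some quality.
Counting semitones, Eb4→Bb4 is 7, which is the perfect fifth.

perfect fifth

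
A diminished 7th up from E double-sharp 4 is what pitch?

The seventh takes the letter from E up to D.
Moving 9 semitones up from E##4 (the size of a diminished seventh) reaches D#5.

D sharp 5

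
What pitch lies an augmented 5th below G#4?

The fifth takes the letter from G down to C.
An augmented fifth is 8 semitones; 8 semitones down from G#4 gives C4.

C4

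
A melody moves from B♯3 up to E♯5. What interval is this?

B to E spans four letter names (B-C-D-E), plus an octave — that makes it an eleventh of some quality.
Counting semitones, B#3→E#5 is 17, which is the perfect eleventh.
(Equivalently, a compound perfect fourth: a perfect fourth plus an octave.)

perfect eleventh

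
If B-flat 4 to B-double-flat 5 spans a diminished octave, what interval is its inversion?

augmented 1st

Inverted interval numbers add to nine, so an octave pairs with a unison (8 + 1 = 9).
And diminished becomes augmented under inversion, so we get an augmented unison.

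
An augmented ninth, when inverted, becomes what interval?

d7

First reduce the compound augmented ninth to its simple form, an augmented second.
Inverted interval numbers add to nine, so a second pairs with a seventh (2 + 7 = 9).
The quality also flips — augmented becomes diminished — giving a diminished seventh.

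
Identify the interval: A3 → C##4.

augmented 3rd

A to C spans three letter names (A-B-C), so the interval is some kind of third.
A major third would be 4 semitones; A3 to C##4 is 5, one semitone wider, so the interval is augmented.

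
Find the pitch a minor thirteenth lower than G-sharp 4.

B-sharp 2

Six letters down from G (plus an octave) reaches B.
Moving 20 semitones down from G#4 (the size of a minor thirteenth) reaches B#2.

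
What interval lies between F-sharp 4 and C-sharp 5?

perfect 5th

F to C spans five letter names (F-G-A-B-C): a fifth.
The perfect fifth spans 7 semitones, and F#4 to C#5 is exactly 7 semitones — so this is a perfect fifth.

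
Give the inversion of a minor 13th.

major 3rd

First reduce the compound minor thirteenth to its simple form, a minor sixth.
Inverted interval numbers add to nine, so a sixth pairs with a third (6 + 3 = 9).
And minor becomes major under inversion, so we get a major third.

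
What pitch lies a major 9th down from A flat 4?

Two letters down from A (plus an octave) reaches G.
Moving 14 semitones down from Ab4 (the size of a major ninth) reaches Gb3.

G flat 3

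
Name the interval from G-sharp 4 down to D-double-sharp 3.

diminished eleventh

Descending from G#4 to D##3 is the same interval as ascending D##3 to G#4.
D to G spans four letter names (D-E-F-G), plus an octave, so the interval is some kind of eleventh.
D##3 to G#4 spans 16 semitones — one semitone narrower than the perfect eleventh (17) — giving a diminished eleventh.
(Equivalently, a compound diminished fourth: a diminished fourth plus an octave.)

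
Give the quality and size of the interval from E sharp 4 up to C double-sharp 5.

major sixth

E to C spans six letter names (E-F-G-A-B-C): a sixth.
The major sixth spans 9 semitones, and E#4 to C##5 is exactly 9 semitones — so this is a major sixth.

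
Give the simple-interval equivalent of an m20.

m6

Take out 2 octaves (14 from the number): 20 − 14 = 6.
That makes a minor twentieth a compound minor sixth — 2 octaves plus a minor sixth.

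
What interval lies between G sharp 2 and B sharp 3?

G to B spans three letter names (G-A-B), plus an octave: a tenth.
The major tenth spans 16 semitones, and G#2 to B#3 is exactly 16 semitones — so this is a major tenth.
(Equivalently, a compound major third: a major third plus an octave.)

major 10th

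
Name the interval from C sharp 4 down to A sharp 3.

minor 3rd

Descending from C#4 to A#3 is the same interval as ascending A#3 to C#4.
A to C spans three letter names (A-B-C): a third.
A major third would be 4 semitones, but A#3 to C#4 is 3 — one semitone narrower, making it a minor third.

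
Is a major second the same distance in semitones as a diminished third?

A major second spans 2 semitones, and a diminished third also spans 2 semitones — they're enharmonic.

Yes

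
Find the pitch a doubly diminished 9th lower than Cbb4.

Counting two letter names plus an octave down from C lands on B.
A doubly diminished ninth spans 11 semitones, so from Cbb4 the target pitch is B2.

B2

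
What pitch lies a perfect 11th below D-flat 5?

A-flat 3

Counting four letter names plus an octave down from D lands on A.
Moving 17 semitones down from Db5 (the size of a perfect eleventh) reaches Ab3.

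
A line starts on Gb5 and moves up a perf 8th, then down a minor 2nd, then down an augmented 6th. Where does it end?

Abb5

Gb5 up a perfect octave → Gb6 (12 semitones).
Down a minor second from Gb6: F6 (1 semitone down).
An augmented sixth down from F6 is Abb5.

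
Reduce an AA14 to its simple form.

Take out an octave (7 from the number): 14 − 7 = 7.
So a doubly augmented fourteenth is an octave plus a doubly augmented seventh. The quality is unchanged.

doubly augmented seventh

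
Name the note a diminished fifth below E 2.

A sharp 1

Five letter names down from E: A.
Moving 6 semitones down from E2 (the size of a diminished fifth) reaches A#1.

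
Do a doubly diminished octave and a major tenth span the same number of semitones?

A doubly diminished octave is 10 semitones but a major tenth is 16 semitones — different sizes.

No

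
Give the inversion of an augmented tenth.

First reduce the compound augmented tenth to its simple form, an augmented third.
Interval numbers invert to sum to nine: 3 + 6 = 9, so a third inverts to a sixth.
The quality also flips — augmented becomes diminished — giving a diminished sixth.

diminished 6th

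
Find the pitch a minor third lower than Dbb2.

Bbb1

The third takes the letter from D down to B.
A minor third is 3 semitones; 3 semitones down from Dbb2 gives Bbb1.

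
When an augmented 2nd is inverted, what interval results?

d7

The rule of nine gives the new number: 9 − 2 = 7, so a second becomes a seventh.
The quality also flips — augmented becomes diminished — giving a diminished seventh.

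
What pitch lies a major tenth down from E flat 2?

Counting three letter names plus an octave down from E lands on C.
Moving 16 semitones down from Eb2 (the size of a major tenth) reaches Cb1.

C flat 1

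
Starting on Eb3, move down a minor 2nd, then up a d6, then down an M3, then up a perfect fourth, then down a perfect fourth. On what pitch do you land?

Eb3 down a minor second → D3 (1 semitone).
Up a diminished sixth from D3: Bbb3 (7 semitones up).
Bbb3 down a major third → Gbb3 (4 semitones).
Gbb3 up a perfect fourth → Cbb4 (5 semitones).
A perfect fourth down from Cbb4 is Gbb3.

Gbb3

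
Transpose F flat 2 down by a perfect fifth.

B double-flat 1

The fifth takes the letter from F down to B.
A perfect fifth is 7 semitones; 7 semitones down from Fb2 gives Bbb1.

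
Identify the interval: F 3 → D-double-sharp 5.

doubly augmented thirteenth

F to D spans six letter names (F-G-A-B-C-D), plus an octave — that makes it a thirteenth of some quality.
A major thirteenth would be 21 semitones; F3 to D##5 is 23, two semitones wider, so the interval is doubly augmented.
(Equivalently, a compound doubly augmented sixth: a doubly augmented sixth plus an octave.)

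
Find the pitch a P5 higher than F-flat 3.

C-flat 4

Counting five letter names up from F lands on C.
Moving 7 semitones up from Fb3 (the size of a perfect fifth) reaches Cb4.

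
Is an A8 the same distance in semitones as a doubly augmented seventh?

Both span 13 semitones: an augmented octave and a doubly augmented seventh are the same chromatic distance.

Yes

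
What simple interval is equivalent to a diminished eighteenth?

d4

Take out 2 octaves (14 from the number): 18 − 14 = 4.
That makes a diminished eighteenth a compound diminished fourth — 2 octaves plus a diminished fourth.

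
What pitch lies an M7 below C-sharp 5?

Seven letter names down from C: D.
A major seventh spans 11 semitones, so from C#5 the target pitch is D4.

D 4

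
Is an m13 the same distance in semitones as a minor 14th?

No

A minor thirteenth is 20 semitones but a minor fourteenth is 22 semitones — different sizes.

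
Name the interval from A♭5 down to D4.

Descending from Ab5 to D4 is the same interval as ascending D4 to Ab5.
D to A spans five letter names (D-E-F-G-A), plus an octave — that makes it a twelfth of some quality.
D4 to Ab5 spans 18 semitones — one semitone narrower than the perfect twelfth (19) — giving a diminished twelfth.
(Equivalently, a compound diminished fifth: a diminished fifth plus an octave.)

diminished 12th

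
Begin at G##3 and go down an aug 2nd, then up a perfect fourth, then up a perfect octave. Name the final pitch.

An augmented second down from G##3 is F#3.
Up a perfect fourth from F#3: B3 (5 semitones up).
A perfect octave up from B3 is B4.

B4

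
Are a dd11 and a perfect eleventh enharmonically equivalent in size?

A doubly diminished eleventh spans 15 semitones; a perfect eleventh spans 17 semitones. They differ by 2.

No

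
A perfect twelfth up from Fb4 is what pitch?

Counting five letter names plus an octave up from F lands on C.
A perfect twelfth spans 19 semitones, so from Fb4 the target pitch is Cb6.

Cb6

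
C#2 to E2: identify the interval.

C to E spans three letter names (C-D-E) — that makes it a third of some quality.
A major third would be 4 semitones, but C#2 to E2 is 3 — one semitone narrower, making it a minor third.

minor third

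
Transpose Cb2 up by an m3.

Ebb2

Counting three letter names up from C lands on E.
Moving 3 semitones up from Cb2 (the size of a minor third) reaches Ebb2.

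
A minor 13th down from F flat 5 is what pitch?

A flat 3

Counting six letter names plus an octave down from F lands on A.
Moving 20 semitones down from Fb5 (the size of a minor thirteenth) reaches Ab3.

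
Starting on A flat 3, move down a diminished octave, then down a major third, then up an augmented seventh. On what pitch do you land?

E sharp 3

Down a diminished octave from Ab3: A2 (11 semitones down).
A major third down from A2 is F2.
F2 up an augmented seventh → E#3 (12 semitones).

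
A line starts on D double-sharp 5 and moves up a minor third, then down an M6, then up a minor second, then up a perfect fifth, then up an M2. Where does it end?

G sharp 5

A minor third up from D##5 is F##5.
F##5 down a major sixth → A#4 (9 semitones).
A#4 up a minor second → B4 (1 semitone).
Up a perfect fifth from B4: F#5 (7 semitones up).
Up a major second from F#5: G#5 (2 semitones up).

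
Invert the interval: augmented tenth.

d6

First reduce the compound augmented tenth to its simple form, an augmented third.
Inverted interval numbers add to nine, so a third pairs with a sixth (3 + 6 = 9).
And augmented becomes diminished under inversion, so we get a diminished sixth.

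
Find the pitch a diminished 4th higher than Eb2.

Abb2

Four letter names up from E: A.
A diminished fourth is 4 semitones; 4 semitones up from Eb2 gives Abb2.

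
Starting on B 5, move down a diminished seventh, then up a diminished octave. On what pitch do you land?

A diminished seventh down from B5 is C##5.
Up a diminished octave from C##5: C#6 (11 semitones up).

C sharp 6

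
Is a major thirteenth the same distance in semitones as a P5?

21 semitones (major thirteenth) vs 7 semitones (perfect fifth): not equal.

No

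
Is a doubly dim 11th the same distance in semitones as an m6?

15 semitones (doubly diminished eleventh) vs 8 semitones (minor sixth): not equal.

No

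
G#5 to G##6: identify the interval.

G to G is the same letter name, plus an octave: an octave.
The perfect octave is 12 semitones; here we have 13, one semitone wider: augmented.

augmented octave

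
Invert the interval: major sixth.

Inverted interval numbers add to nine, so a sixth pairs with a third (6 + 3 = 9).
The quality also flips — major becomes minor — giving a minor third.

minor 3rd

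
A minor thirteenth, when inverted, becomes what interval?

M3

First reduce the compound minor thirteenth to its simple form, a minor sixth.
Interval numbers invert to sum to nine: 6 + 3 = 9, so a sixth inverts to a third.
The quality also flips — minor becomes major — giving a major third.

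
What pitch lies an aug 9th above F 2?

G-sharp 3

The ninth's letter: F up two letter names plus an octave → G.
An augmented ninth is 15 semitones; 15 semitones up from F2 gives G#3.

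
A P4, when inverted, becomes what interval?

P5

Interval numbers invert to sum to nine: 4 + 5 = 9, so a fourth inverts to a fifth.
And perfect stays perfect under inversion, so we get a perfect fifth.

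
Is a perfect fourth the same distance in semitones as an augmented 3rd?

Yes

A perfect fourth = 5 semitones = an augmented third; enharmonically equal.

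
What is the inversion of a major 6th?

minor 3rd

The rule of nine gives the new number: 9 − 6 = 3, so a sixth becomes a third.
And major becomes minor under inversion, so we get a minor third.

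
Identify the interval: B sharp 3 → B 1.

Descending from B#3 to B1 is the same interval as ascending B1 to B#3.
B to B is the same letter name, plus 2 octaves, so the interval is some kind of fifteenth.
B1 to B#3 spans 25 semitones — one semitone wider than the perfect fifteenth (24) — giving an augmented fifteenth.
(Equivalently, a compound augmented octave: an augmented octave plus an octave.)

augmented 15th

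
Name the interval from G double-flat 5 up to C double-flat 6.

perfect 4th

G to C spans four letter names (G-A-B-C), so the interval is some kind of fourth.
Gbb5 to Cbb6 is 5 semitones, matching the perfect fourth exactly, so the quality is perfect.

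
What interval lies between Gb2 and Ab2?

M2

G to A spans two letter names (G-A) — that makes it a second of some quality.
The major second spans 2 semitones, and Gb2 to Ab2 is exactly 2 semitones — so this is a major second.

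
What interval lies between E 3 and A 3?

E to A spans four letter names (E-F-G-A) — that makes it a fourth of some quality.
E3 to A3 is 5 semitones, matching the perfect fourth exactly, so the quality is perfect.

perfect 4th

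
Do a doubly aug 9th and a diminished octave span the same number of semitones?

No

16 semitones (doubly augmented ninth) vs 11 semitones (diminished octave): not equal.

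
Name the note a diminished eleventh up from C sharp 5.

Four letters up from C (plus an octave) reaches F.
A diminished eleventh is 16 semitones; 16 semitones up from C#5 gives F6.

F 6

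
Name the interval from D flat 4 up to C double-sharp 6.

doubly augmented fourteenth

D to C spans seven letter names (D-E-F-G-A-B-C), plus an octave, so the interval is some kind of fourteenth.
The major fourteenth is 23 semitones; here we have 25, two semitones wider: doubly augmented.
(Equivalently, a compound doubly augmented seventh: a doubly augmented seventh plus an octave.)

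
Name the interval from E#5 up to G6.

E to G spans three letter names (E-F-G), plus an octave: a tenth.
The major tenth is 16 semitones; here we have 14, two semitones narrower: diminished.
(Equivalently, a compound diminished third: a diminished third plus an octave.)

diminished tenth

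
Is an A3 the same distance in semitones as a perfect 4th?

Both span 5 semitones: an augmented third and a perfect fourth are the same chromatic distance.

Yes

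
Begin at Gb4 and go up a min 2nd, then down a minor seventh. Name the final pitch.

A minor second up from Gb4 is Abb4.
A minor seventh down from Abb4 is Bbb3.

Bbb3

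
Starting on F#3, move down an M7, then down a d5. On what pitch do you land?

C#2

F#3 down a major seventh → G2 (11 semitones).
Down a diminished fifth from G2: C#2 (6 semitones down).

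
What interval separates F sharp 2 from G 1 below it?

Descending from F#2 to G1 is the same interval as ascending G1 to F#2.
G to F spans seven letter names (G-A-B-C-D-E-F) — that makes it a seventh of some quality.
Counting semitones, G1→F#2 is 11, which is the major seventh.

major seventh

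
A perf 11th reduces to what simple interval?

Each octave removed subtracts seven from the number: 11 − 7 = 4.
Quality carries through unchanged, so the simple form is a perfect fourth.

perfect 4th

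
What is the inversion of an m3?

major sixth

The rule of nine gives the new number: 9 − 3 = 6, so a third becomes a sixth.
And minor becomes major under inversion, so we get a major sixth.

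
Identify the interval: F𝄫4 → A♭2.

Descending from Fbb4 to Ab2 is the same interval as ascending Ab2 to Fbb4.
A to F spans six letter names (A-B-C-D-E-F), plus an octave — that makes it a thirteenth of some quality.
A major thirteenth would be 21 semitones; Ab2 to Fbb4 is 19, two semitones narrower, so the interval is diminished.
(Equivalently, a compound diminished sixth: a diminished sixth plus an octave.)

d13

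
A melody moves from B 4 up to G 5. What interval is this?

B to G spans six letter names (B-C-D-E-F-G) — that makes it a sixth of some quality.
At 8 semitones, B4→G5 falls one short of a major sixth: minor.

minor sixth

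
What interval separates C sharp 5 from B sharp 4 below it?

Descending from C#5 to B#4 is the same interval as ascending B#4 to C#5.
B to C spans two letter names (B-C), so the interval is some kind of second.
B#4 to C#5 is 1 semitone, a half step short of the major second (2), so this is minor.

minor 2nd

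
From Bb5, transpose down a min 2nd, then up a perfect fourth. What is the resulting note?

Bb5 down a minor second → A5 (1 semitone).
A perfect fourth up from A5 is D6.

D6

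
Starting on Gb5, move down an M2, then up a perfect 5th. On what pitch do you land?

A major second down from Gb5 is Fb5.
Fb5 up a perfect fifth → Cb6 (7 semitones).

Cb6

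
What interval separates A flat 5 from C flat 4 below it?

major 13th

Descending from Ab5 to Cb4 is the same interval as ascending Cb4 to Ab5.
C to A spans six letter names (C-D-E-F-G-A), plus an octave: a thirteenth.
Cb4 to Ab5 is 21 semitones, matching the major thirteenth exactly, so the quality is major.
(Equivalently, a compound major sixth: a major sixth plus an octave.)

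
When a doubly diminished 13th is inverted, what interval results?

doubly augmented 3rd

First reduce the compound doubly diminished thirteenth to its simple form, a doubly diminished sixth.
Interval numbers invert to sum to nine: 6 + 3 = 9, so a sixth inverts to a third.
And doubly diminished becomes doubly augmented under inversion, so we get a doubly augmented third.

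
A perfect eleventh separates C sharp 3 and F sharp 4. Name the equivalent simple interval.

perfect fourth

Each octave removed subtracts seven from the number: 11 − 7 = 4.
That makes a perfect eleventh a compound perfect fourth — an octave plus a perfect fourth.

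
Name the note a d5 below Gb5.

C5

The fifth takes the letter from G down to C.
A diminished fifth is 6 semitones; 6 semitones down from Gb5 gives C5.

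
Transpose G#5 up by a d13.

The thirteenth's letter: G up six letter names plus an octave → E.
A diminished thirteenth is 19 semitones; 19 semitones up from G#5 gives Eb7.

Eb7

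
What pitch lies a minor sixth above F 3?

D-flat 4

Counting six letter names up from F lands on D.
A minor sixth is 8 semitones; 8 semitones up from F3 gives Db4.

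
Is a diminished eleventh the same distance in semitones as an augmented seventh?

16 semitones (diminished eleventh) vs 12 semitones (augmented seventh): not equal.

No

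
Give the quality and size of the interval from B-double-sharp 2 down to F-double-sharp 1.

augmented eleventh

Descending from B##2 to F##1 is the same interval as ascending F##1 to B##2.
F to B spans four letter names (F-G-A-B), plus an octave, so the interval is some kind of eleventh.
The perfect eleventh is 17 semitones; here we have 18, one semitone wider: augmented.
(Equivalently, a compound augmented fourth: an augmented fourth plus an octave.)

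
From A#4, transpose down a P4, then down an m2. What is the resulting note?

D##4

Down a perfect fourth from A#4: E#4 (5 semitones down).
Down a minor second from E#4: D##4 (1 semitone down).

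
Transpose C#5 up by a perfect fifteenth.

A fifteenth keeps the letter name C, two octaves up from C.
A perfect fifteenth is 24 semitones; 24 semitones up from C#5 gives C#7.

C#7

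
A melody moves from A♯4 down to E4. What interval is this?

Descending from A#4 to E4 is the same interval as ascending E4 to A#4.
E to A spans four letter names (E-F-G-A): a fourth.
The perfect fourth is 5 semitones; here we have 6, one semitone wider: augmented.

augmented fourth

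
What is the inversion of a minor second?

M7

Interval numbers invert to sum to nine: 2 + 7 = 9, so a second inverts to a seventh.
The quality also flips — minor becomes major — giving a major seventh.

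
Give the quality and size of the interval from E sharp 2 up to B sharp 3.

E to B spans five letter names (E-F-G-A-B), plus an octave: a twelfth.
The perfect twelfth spans 19 semitones, and E#2 to B#3 is exactly 19 semitones — so this is a perfect twelfth.
(Equivalently, a compound perfect fifth: a perfect fifth plus an octave.)

perfect twelfth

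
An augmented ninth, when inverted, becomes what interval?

diminished seventh

First reduce the compound augmented ninth to its simple form, an augmented second.
Interval numbers invert to sum to nine: 2 + 7 = 9, so a second inverts to a seventh.
Quality inverts too: augmented becomes diminished. That makes the inversion a diminished seventh.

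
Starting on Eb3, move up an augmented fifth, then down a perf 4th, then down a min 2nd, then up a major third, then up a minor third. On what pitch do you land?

Up an augmented fifth from Eb3: B3 (8 semitones up).
A perfect fourth down from B3 is F#3.
F#3 down a minor second → E#3 (1 semitone).
E#3 up a major third → G##3 (4 semitones).
A minor third up from G##3 is B#3.

B#3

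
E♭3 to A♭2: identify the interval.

Descending from Eb3 to Ab2 is the same interval as ascending Ab2 to Eb3.
A to E spans five letter names (A-B-C-D-E) — that makes it a fifth of some quality.
The perfect fifth spans 7 semitones, and Ab2 to Eb3 is exactly 7 semitones — so this is a perfect fifth.

perfect 5th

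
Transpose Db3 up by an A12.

Five letters up from D (plus an octave) reaches A.
Moving 20 semitones up from Db3 (the size of an augmented twelfth) reaches A4.

A4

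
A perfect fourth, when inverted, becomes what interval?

Interval numbers invert to sum to nine: 4 + 5 = 9, so a fourth inverts to a fifth.
And perfect stays perfect under inversion, so we get a perfect fifth.

P5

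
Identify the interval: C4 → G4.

perfect 5th

C to G spans five letter names (C-D-E-F-G): a fifth.
C4 to G4 is 7 semitones, matching the perfect fifth exactly, so the quality is perfect.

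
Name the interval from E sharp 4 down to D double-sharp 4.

Descending from E#4 to D##4 is the same interval as ascending D##4 to E#4.
D to E spans two letter names (D-E): a second.
D##4 to E#4 is 1 semitone, a half step short of the major second (2), so this is minor.

minor second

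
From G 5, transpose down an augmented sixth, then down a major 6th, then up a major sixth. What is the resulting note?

B double-flat 4

An augmented sixth down from G5 is Bbb4.
A major sixth down from Bbb4 is Dbb4.
Up a major sixth from Dbb4: Bbb4 (9 semitones up).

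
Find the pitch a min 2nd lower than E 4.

The second takes the letter from E down to D.
Moving 1 semitone down from E4 (the size of a minor second) reaches D#4.

D sharp 4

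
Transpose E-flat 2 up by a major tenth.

G 3

Three letters up from E (plus an octave) reaches G.
Moving 16 semitones up from Eb2 (the size of a major tenth) reaches G3.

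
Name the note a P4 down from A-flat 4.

Four letter names down from A: E.
A perfect fourth spans 5 semitones, so from Ab4 the target pitch is Eb4.

E-flat 4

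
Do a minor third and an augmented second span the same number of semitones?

Yes

A minor third spans 3 semitones, and an augmented second also spans 3 semitones — they're enharmonic.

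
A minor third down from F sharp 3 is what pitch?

D sharp 3

Counting three letter names down from F lands on D.
A minor third spans 3 semitones, so from F#3 the target pitch is D#3.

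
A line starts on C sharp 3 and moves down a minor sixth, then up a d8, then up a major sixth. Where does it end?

C#3 down a minor sixth → E#2 (8 semitones).
Up a diminished octave from E#2: E3 (11 semitones up).
Up a major sixth from E3: C#4 (9 semitones up).

C sharp 4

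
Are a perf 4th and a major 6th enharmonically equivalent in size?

No

A perfect fourth spans 5 semitones; a major sixth spans 9 semitones. They differ by 4.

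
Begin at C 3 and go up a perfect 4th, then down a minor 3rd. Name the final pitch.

D 3

Up a perfect fourth from C3: F3 (5 semitones up).
Down a minor third from F3: D3 (3 semitones down).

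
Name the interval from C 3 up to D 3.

major second

C to D spans two letter names (C-D): a second.
C3 to D3 is 2 semitones, matching the major second exactly, so the quality is major.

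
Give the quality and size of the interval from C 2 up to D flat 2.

C to D spans two letter names (C-D): a second.
At 1 semitone, C2→Db2 falls one short of a major second: minor.

minor second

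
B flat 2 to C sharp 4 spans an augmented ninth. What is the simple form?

Subtracting seven from the interval number removes an octave: 9 − 7 = 2.
Quality carries through unchanged, so the simple form is an augmented second.

augmented 2nd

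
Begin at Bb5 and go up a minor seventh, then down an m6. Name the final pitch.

C6

Bb5 up a minor seventh → Ab6 (10 semitones).
Down a minor sixth from Ab6: C6 (8 semitones down).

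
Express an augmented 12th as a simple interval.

A5

Each octave removed subtracts seven from the number: 12 − 7 = 5.
That makes an augmented twelfth a compound augmented fifth — an octave plus an augmented fifth.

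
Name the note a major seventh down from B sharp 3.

Counting seven letter names down from B lands on C.
Moving 11 semitones down from B#3 (the size of a major seventh) reaches C#3.

C sharp 3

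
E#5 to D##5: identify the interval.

Descending from E#5 to D##5 is the same interval as ascending D##5 to E#5.
D to E spans two letter names (D-E), so the interval is some kind of second.
D##5 to E#5 is 1 semitone, a half step short of the major second (2), so this is minor.

minor 2nd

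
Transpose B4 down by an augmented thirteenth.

Db3

Counting six letter names plus an octave down from B lands on D.
An augmented thirteenth is 22 semitones; 22 semitones down from B4 gives Db3.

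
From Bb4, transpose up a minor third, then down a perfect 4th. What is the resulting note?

Ab4

A minor third up from Bb4 is Db5.
Db5 down a perfect fourth → Ab4 (5 semitones).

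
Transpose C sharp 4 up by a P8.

The letter stays C (same as the start), shifted an octave up.
A perfect octave is 12 semitones; 12 semitones up from C#4 gives C#5.

C sharp 5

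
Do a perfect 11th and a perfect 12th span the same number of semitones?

17 semitones (perfect eleventh) vs 19 semitones (perfect twelfth): not equal.

No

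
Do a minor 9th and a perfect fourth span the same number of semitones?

No

A minor ninth spans 13 semitones; a perfect fourth spans 5 semitones. They differ by 8.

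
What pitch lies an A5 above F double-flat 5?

Five letter names up from F: C.
An augmented fifth spans 8 semitones, so from Fbb5 the target pitch is Cb6.

C flat 6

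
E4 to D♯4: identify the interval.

Descending from E4 to D#4 is the same interval as ascending D#4 to E4.
D to E spans two letter names (D-E): a second.
At 1 semitone, D#4→E4 falls one short of a major second: minor.

m2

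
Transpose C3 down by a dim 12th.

F#1

Five letters down from C (plus an octave) reaches F.
A diminished twelfth is 18 semitones; 18 semitones down from C3 gives F#1.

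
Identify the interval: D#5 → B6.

D to B spans six letter names (D-E-F-G-A-B), plus an octave: a thirteenth.
D#5 to B6 is 20 semitones, a half step short of the major thirteenth (21), so this is minor.
(Equivalently, a compound minor sixth: a minor sixth plus an octave.)

minor 13th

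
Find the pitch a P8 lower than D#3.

The letter stays D (same as the start), shifted an octave down.
Moving 12 semitones down from D#3 (the size of a perfect octave) reaches D#2.

D#2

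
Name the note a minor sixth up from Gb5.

The sixth takes the letter from G up to E.
Moving 8 semitones up from Gb5 (the size of a minor sixth) reaches Ebb6.

Ebb6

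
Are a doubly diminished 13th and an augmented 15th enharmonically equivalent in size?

A doubly diminished thirteenth spans 18 semitones; an augmented fifteenth spans 25 semitones. They differ by 7.

No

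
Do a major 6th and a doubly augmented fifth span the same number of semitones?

Yes

Both span 9 semitones: a major sixth and a doubly augmented fifth are the same chromatic distance.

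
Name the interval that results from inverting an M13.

First reduce the compound major thirteenth to its simple form, a major sixth.
The rule of nine gives the new number: 9 − 6 = 3, so a sixth becomes a third.
And major becomes minor under inversion, so we get a minor third.

minor 3rd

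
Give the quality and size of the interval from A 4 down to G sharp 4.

minor 2nd

Descending from A4 to G#4 is the same interval as ascending G#4 to A4.
G to A spans two letter names (G-A): a second.
A major second would be 2 semitones, but G#4 to A4 is 1 — one semitone narrower, making it a minor second.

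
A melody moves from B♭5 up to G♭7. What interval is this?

minor thirteenth

B to G spans six letter names (B-C-D-E-F-G), plus an octave — that makes it a thirteenth of some quality.
At 20 semitones, Bb5→Gb7 falls one short of a major thirteenth: minor.
(Equivalently, a compound minor sixth: a minor sixth plus an octave.)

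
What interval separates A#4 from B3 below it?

Descending from A#4 to B3 is the same interval as ascending B3 to A#4.
B to A spans seven letter names (B-C-D-E-F-G-A): a seventh.
B3 to A#4 is 11 semitones, matching the major seventh exactly, so the quality is major.

major seventh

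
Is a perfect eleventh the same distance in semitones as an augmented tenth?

A perfect eleventh spans 17 semitones, and an augmented tenth also spans 17 semitones — they're enharmonic.

Yes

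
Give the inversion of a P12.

First reduce the compound perfect twelfth to its simple form, a perfect fifth.
Interval numbers invert to sum to nine: 5 + 4 = 9, so a fifth inverts to a fourth.
Quality inverts too: perfect stays perfect. That makes the inversion a perfect fourth.

perfect fourth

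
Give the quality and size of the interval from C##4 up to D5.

diminished 9th

C to D spans two letter names (C-D), plus an octave, so the interval is some kind of ninth.
C##4 to D5 spans 12 semitones — two semitones narrower than the major ninth (14) — giving a diminished ninth.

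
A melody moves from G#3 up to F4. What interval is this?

d7

G to F spans seven letter names (G-A-B-C-D-E-F), so the interval is some kind of seventh.
The major seventh is 11 semitones; here we have 9, two semitones narrower: diminished.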